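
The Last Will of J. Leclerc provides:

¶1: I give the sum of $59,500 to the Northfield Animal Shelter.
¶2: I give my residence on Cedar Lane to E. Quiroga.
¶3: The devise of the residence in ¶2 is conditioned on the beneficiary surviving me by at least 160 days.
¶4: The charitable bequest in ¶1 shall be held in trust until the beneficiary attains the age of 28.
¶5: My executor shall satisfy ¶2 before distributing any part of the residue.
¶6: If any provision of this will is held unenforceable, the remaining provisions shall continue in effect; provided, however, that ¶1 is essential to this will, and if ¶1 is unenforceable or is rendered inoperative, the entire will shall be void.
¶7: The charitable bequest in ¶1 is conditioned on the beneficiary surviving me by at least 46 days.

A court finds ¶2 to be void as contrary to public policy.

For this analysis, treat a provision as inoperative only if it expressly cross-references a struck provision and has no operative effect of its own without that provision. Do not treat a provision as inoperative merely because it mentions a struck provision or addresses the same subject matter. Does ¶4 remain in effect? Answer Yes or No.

¶2 is struck. The only function of ¶3 is the survivorship condition on ¶2, so it cannot stand once ¶2 is removed. ¶5 has no operative effect of its own apart from ¶2 and is therefore inoperative. ¶6 makes ¶1 an essential term, but ¶1 is unaffected, so the severability proviso in ¶6 preserves the remaining provisions. That leaves ¶1, ¶4, ¶6, and ¶7 in effect. ¶4 is among the surviving provisions, so the answer is yes.

Yes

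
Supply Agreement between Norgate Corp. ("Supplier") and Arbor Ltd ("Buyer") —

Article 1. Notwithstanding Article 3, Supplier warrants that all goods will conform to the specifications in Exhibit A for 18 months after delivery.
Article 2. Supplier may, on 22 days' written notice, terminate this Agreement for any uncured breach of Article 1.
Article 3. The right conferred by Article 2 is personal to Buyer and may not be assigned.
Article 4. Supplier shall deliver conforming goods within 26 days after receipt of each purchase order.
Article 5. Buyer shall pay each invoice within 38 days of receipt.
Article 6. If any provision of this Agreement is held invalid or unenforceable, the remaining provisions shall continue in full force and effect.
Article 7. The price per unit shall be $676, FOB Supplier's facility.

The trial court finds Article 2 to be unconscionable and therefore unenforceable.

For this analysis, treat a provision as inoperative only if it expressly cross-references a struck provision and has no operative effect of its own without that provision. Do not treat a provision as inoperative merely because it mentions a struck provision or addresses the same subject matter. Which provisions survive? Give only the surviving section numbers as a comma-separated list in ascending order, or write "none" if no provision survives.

1, 4, 5, 6, 7

Article 2 is struck. Article 3 has no operative effect of its own apart from Article 2 and is therefore inoperative. Article 1 mentions Article 3 but its own obligation stands independently of Article 3, so Article 1 is not affected. Article 6 is a severability clause and preserves every provision that can still be given independent effect. Article 1, Article 4, Article 5, Article 6, and Article 7 remain in effect.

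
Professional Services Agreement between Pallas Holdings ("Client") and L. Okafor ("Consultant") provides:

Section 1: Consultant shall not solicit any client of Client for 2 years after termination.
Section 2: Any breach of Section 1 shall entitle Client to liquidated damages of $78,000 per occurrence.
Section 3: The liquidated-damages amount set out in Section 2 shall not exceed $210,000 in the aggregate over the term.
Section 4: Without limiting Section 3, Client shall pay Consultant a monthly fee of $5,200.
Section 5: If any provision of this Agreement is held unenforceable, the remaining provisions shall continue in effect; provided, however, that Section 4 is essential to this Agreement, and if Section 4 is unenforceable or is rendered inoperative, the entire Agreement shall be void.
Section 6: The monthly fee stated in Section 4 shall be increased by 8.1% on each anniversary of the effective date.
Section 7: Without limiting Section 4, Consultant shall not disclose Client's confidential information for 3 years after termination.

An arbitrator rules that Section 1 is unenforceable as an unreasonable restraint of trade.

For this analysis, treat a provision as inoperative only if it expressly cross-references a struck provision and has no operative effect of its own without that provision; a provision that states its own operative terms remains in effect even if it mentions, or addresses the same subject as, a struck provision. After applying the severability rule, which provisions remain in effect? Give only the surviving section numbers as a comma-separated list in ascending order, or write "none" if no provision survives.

4, 5, 6, 7

Section 1 is struck. Section 2 operates only by reference to Section 1, so it falls with Section 1. Section 3 does nothing except set the aggregate cap on the liquidated-damages amount by reference to Section 2; with Section 2 gone it has no independent effect and is inoperative. Although Section 4 refers to Section 3, its operative terms do not depend on Section 3, so it remains in effect. Section 5 makes Section 4 an essential term, but Section 4 is unaffected, so the severability proviso in Section 5 preserves the remaining provisions. That leaves Section 4, Section 5, Section 6, and Section 7 in effect.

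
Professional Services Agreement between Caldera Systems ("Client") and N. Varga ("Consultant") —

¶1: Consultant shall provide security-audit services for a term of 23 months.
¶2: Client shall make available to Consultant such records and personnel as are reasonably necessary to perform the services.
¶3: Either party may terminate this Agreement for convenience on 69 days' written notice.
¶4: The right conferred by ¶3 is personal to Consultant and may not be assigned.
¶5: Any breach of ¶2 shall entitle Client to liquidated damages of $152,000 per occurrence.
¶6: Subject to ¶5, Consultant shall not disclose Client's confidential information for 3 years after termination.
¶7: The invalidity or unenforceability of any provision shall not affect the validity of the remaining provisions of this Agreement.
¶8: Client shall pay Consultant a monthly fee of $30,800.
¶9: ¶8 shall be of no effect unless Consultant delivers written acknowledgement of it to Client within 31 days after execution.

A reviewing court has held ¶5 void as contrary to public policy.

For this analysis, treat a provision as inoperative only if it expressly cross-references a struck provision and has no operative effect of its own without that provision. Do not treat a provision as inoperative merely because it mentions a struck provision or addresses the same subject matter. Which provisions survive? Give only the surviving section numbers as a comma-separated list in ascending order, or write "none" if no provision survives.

1, 2, 3, 4, 6, 7, 8, 9

¶5 is struck. Although ¶6 refers to ¶5, its operative terms do not depend on ¶5, so it remains in effect. No other provision's operative terms depend on ¶5. Under the severability clause in ¶7, the remaining provisions continue in force. The provisions still in force are ¶1, ¶2, ¶3, ¶4, ¶6, ¶7, ¶8, and ¶9.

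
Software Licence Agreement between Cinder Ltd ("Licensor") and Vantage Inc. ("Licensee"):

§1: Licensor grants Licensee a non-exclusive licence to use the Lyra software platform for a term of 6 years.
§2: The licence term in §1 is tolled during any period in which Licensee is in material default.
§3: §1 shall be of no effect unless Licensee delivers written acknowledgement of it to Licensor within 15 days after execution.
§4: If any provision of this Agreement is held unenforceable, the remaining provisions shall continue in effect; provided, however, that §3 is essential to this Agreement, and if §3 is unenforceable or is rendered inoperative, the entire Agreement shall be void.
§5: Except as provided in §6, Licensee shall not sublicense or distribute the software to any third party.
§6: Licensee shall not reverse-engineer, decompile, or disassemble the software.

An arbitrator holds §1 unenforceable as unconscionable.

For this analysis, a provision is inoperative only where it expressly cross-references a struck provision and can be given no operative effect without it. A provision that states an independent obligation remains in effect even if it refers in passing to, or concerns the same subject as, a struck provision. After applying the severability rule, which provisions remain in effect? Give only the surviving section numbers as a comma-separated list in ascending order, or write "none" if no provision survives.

§1 is struck. §2 has no operative effect of its own apart from §1 and is therefore inoperative. The only function of §3 is the acknowledgement condition for §1, so it cannot stand once §1 is removed. §4 makes §3 an essential term, and §3 has been rendered inoperative by the cascade; under §4, the entire Agreement is therefore void. No provision of the Agreement survives.

none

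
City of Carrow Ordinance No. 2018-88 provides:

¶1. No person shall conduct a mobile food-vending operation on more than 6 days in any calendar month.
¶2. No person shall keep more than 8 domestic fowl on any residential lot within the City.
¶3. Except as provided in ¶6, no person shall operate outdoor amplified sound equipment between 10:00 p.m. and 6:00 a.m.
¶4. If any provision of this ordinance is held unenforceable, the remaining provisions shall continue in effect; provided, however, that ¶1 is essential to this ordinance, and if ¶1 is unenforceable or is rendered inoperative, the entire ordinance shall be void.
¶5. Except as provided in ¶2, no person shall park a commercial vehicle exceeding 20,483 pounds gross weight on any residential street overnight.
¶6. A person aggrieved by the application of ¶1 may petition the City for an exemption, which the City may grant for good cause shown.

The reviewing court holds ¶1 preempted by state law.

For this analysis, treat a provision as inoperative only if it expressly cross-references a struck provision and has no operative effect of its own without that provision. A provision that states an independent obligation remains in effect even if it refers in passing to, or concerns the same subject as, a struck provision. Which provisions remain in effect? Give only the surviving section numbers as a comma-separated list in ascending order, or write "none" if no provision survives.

¶1 is struck. The only function of ¶6 is the exemption procedure for ¶1, so it cannot stand once ¶1 is removed. ¶4 makes ¶1 an essential term, and ¶1 is the provision held invalid; under ¶4, the entire ordinance is therefore void. No provision of the ordinance survives.

none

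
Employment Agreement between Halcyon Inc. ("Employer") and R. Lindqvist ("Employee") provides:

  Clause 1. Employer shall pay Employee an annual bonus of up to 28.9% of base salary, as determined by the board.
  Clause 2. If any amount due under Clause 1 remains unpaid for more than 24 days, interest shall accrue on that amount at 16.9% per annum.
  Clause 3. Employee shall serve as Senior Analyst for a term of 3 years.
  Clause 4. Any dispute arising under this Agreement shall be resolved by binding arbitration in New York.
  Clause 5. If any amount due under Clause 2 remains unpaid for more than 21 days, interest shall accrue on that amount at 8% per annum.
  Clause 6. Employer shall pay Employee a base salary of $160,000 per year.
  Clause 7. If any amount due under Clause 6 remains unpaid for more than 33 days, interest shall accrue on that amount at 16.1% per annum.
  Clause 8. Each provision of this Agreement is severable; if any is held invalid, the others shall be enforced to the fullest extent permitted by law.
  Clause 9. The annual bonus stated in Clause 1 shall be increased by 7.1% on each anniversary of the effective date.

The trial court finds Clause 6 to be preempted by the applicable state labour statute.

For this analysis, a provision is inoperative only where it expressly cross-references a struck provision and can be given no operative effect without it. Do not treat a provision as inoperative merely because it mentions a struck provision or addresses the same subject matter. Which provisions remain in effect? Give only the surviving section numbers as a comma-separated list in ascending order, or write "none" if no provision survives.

Clause 6 is struck. Clause 7 operates only by reference to Clause 6, so it falls with Clause 6. Under the severability clause in Clause 8, the remaining provisions continue in force. Clause 1, Clause 2, Clause 3, Clause 4, Clause 5, Clause 8, and Clause 9 remain in effect.

1, 2, 3, 4, 5, 8, 9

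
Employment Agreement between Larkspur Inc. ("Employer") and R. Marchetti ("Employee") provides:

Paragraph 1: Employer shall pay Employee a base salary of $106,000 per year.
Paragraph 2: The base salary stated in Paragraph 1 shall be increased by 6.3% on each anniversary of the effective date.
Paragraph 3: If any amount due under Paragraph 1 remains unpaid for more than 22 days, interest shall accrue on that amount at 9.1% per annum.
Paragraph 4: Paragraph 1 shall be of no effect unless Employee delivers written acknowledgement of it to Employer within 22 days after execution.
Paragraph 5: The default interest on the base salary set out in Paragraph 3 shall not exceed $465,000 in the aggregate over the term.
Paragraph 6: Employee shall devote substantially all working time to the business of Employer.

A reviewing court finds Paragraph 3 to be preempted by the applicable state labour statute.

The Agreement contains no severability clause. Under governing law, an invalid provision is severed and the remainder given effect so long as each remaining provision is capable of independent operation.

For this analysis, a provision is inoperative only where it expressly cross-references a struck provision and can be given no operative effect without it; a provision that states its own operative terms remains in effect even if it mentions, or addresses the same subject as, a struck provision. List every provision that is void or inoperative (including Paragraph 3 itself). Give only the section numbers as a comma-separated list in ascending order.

3, 5

Paragraph 3 is struck. Paragraph 5 has no operative effect of its own apart from Paragraph 3 and is therefore inoperative. Under the stated default rule, only provisions that cannot operate independently fall away; the rest are enforced. That leaves Paragraph 1, Paragraph 2, Paragraph 4, and Paragraph 6 in effect.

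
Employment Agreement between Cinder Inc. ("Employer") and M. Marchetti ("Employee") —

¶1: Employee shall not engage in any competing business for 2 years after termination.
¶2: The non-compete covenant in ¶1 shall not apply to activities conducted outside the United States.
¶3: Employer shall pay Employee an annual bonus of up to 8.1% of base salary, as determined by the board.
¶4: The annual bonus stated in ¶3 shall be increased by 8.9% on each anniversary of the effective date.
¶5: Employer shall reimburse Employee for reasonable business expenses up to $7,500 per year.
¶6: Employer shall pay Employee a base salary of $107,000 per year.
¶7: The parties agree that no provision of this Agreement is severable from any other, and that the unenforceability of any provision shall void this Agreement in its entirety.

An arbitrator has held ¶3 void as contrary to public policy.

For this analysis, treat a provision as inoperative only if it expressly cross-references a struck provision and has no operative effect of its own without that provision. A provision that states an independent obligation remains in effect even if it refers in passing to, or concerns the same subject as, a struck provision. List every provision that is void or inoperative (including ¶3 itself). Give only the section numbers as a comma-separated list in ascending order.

¶3 is struck. ¶4 does nothing except set the escalation of the annual bonus by reference to ¶3; with ¶3 gone it has no independent effect and is inoperative. ¶7 provides that the Agreement is not severable, so the invalidity of any one provision voids the entire Agreement. No provision of the Agreement survives.

1, 2, 3, 4, 5, 6, 7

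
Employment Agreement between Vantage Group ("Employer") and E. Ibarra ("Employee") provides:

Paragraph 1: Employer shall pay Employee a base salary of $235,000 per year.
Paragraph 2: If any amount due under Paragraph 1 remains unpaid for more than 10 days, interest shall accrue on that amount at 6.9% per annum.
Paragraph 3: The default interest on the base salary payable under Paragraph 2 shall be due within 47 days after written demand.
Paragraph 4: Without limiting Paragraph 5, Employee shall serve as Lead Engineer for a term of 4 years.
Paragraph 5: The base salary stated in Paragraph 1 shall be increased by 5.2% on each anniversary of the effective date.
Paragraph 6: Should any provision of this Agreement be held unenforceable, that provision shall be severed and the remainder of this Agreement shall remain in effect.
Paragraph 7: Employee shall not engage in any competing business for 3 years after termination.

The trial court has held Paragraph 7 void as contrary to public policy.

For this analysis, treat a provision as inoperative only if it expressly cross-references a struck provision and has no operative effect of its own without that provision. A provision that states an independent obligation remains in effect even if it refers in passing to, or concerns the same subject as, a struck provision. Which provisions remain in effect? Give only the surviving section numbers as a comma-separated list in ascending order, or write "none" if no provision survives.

Paragraph 7 is struck. No other provision's operative terms depend on Paragraph 7. Paragraph 6 is a severability clause and preserves every provision that can still be given independent effect. The provisions still in force are Paragraph 1, Paragraph 2, Paragraph 3, Paragraph 4, Paragraph 5, and Paragraph 6.

1, 2, 3, 4, 5, 6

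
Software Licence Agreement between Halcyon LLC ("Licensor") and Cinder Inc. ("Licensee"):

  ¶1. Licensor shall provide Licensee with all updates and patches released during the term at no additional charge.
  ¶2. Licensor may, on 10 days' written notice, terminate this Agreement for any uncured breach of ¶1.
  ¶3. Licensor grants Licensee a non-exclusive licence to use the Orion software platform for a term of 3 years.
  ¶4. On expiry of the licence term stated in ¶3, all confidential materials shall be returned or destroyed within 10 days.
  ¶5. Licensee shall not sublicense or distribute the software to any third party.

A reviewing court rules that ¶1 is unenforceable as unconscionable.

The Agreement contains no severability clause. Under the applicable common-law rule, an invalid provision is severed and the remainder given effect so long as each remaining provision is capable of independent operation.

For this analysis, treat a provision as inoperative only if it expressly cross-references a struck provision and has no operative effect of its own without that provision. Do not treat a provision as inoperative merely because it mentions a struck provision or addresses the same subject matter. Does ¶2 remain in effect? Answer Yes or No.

¶1 is struck. ¶2 operates only by reference to ¶1, so it falls with ¶1. Under the stated default rule, only provisions that cannot operate independently fall away; the rest are enforced. The provisions still in force are ¶3, ¶4, and ¶5. ¶2 is among the inoperative provisions, so the answer is no.

No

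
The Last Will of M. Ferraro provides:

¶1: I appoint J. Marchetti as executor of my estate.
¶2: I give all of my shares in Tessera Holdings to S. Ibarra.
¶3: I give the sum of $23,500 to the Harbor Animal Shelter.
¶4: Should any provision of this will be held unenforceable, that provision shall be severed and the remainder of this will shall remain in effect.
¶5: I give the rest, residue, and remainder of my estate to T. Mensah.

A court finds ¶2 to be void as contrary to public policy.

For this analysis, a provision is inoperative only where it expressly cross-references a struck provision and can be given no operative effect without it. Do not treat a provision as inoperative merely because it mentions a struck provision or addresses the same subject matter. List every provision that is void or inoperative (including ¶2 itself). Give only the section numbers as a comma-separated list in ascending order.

2

¶2 is struck. Nothing else in the will is defined by reference to ¶2. ¶4 is a severability clause and preserves every provision that can still be given independent effect. ¶1, ¶3, ¶4, and ¶5 remain in effect.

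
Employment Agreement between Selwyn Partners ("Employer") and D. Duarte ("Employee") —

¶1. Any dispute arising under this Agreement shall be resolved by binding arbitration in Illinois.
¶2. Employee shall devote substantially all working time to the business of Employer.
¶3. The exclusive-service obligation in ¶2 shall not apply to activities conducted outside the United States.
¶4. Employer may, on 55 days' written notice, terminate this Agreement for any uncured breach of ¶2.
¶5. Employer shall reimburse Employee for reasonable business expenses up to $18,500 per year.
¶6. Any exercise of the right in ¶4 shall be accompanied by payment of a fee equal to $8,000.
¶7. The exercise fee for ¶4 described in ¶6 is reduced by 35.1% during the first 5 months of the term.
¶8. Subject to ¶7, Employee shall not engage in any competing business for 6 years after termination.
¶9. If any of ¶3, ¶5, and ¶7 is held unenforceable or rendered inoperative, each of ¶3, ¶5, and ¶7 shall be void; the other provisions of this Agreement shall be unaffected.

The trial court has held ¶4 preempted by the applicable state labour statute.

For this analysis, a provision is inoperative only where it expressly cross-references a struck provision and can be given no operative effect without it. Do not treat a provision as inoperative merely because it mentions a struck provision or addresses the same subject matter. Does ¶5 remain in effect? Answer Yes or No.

¶4 is struck. The only function of ¶6 is the exercise fee for ¶4, so it cannot stand once ¶4 is removed. The whole of ¶7 is the introductory reduction to the exercise fee for ¶4, defined by reference to ¶6, so ¶7 cannot stand once ¶6 is removed. Although ¶8 refers to ¶7, its operative terms do not depend on ¶7, so it remains in effect. ¶9 declares ¶3, ¶5, and ¶7 mutually dependent; since one of them has fallen, all of them are of no effect. That brings down ¶3 and ¶5 as well. The remainder continues in force under ¶9. That leaves ¶1, ¶2, ¶8, and ¶9 in effect. ¶5 is among the inoperative provisions, so the answer is no.

No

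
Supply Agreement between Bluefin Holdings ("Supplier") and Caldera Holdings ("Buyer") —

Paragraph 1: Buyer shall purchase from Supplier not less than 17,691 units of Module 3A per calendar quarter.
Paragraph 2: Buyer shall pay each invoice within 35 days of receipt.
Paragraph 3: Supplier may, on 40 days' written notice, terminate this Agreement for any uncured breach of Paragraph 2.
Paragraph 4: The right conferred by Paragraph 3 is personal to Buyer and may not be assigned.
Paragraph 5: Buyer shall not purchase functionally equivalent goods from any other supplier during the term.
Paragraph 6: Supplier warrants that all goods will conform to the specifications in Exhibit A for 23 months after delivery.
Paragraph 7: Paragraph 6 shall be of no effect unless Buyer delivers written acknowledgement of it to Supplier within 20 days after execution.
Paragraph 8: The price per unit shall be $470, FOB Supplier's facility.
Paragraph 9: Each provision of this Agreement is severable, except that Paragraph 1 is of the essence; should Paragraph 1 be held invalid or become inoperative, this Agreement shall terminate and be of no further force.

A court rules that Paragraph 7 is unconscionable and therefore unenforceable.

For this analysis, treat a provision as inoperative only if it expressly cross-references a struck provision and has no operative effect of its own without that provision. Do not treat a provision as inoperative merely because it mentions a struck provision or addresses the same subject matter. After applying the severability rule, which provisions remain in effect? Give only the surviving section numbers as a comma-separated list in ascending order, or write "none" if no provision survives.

Paragraph 7 is struck. Nothing else in the Agreement is defined by reference to Paragraph 7. Paragraph 9 makes Paragraph 1 an essential term, but Paragraph 1 is unaffected, so the severability proviso in Paragraph 9 preserves the remaining provisions. The provisions still in force are Paragraph 1, Paragraph 2, Paragraph 3, Paragraph 4, Paragraph 5, Paragraph 6, Paragraph 8, and Paragraph 9.

1, 2, 3, 4, 5, 6, 8, 9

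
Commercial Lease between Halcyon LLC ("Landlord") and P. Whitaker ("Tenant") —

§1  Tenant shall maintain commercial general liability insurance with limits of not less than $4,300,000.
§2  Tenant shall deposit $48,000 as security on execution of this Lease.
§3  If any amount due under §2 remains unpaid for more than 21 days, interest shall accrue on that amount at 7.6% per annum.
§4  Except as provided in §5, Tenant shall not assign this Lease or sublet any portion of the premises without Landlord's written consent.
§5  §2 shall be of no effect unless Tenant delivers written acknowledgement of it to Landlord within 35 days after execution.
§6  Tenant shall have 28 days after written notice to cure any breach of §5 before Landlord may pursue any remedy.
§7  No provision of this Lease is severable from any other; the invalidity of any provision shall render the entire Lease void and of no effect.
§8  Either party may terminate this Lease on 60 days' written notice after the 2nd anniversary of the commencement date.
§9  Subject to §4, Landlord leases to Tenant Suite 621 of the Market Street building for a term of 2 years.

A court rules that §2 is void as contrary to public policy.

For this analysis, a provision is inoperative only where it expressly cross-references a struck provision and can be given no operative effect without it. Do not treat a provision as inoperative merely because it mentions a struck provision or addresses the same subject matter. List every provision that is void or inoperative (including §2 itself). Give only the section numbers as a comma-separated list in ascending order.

§2 is struck. §3 does nothing except set the default interest on the security deposit by reference to §2; with §2 gone it has no independent effect and is inoperative. §5 operates only by reference to §2, so it falls with §2. §6 has no operative effect of its own apart from §5 and is therefore inoperative. §7 provides that the Lease is not severable, so the invalidity of any one provision voids the entire Lease. No provision of the Lease survives.

1, 2, 3, 4, 5, 6, 7, 8, 9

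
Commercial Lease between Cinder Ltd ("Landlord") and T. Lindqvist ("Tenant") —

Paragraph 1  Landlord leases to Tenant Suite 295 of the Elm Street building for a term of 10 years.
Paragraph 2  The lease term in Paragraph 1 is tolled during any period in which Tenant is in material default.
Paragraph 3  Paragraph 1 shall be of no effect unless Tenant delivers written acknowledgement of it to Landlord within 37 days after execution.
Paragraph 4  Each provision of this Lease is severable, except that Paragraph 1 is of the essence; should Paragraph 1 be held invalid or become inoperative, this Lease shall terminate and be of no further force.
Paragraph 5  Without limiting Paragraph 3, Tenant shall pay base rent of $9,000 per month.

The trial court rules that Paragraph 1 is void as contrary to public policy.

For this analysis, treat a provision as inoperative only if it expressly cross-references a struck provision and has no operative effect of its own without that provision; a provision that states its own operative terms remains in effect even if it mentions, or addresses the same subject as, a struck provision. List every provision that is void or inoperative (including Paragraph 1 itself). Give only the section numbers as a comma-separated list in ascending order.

1, 2, 3, 4, 5

Paragraph 1 is struck. Paragraph 2 has no operative effect of its own apart from Paragraph 1 and is therefore inoperative. Paragraph 3 has no operative effect of its own apart from Paragraph 1 and is therefore inoperative. Paragraph 4 makes Paragraph 1 an essential term, and Paragraph 1 is the provision held invalid; under Paragraph 4, the entire Lease is therefore void. No provision of the Lease survives.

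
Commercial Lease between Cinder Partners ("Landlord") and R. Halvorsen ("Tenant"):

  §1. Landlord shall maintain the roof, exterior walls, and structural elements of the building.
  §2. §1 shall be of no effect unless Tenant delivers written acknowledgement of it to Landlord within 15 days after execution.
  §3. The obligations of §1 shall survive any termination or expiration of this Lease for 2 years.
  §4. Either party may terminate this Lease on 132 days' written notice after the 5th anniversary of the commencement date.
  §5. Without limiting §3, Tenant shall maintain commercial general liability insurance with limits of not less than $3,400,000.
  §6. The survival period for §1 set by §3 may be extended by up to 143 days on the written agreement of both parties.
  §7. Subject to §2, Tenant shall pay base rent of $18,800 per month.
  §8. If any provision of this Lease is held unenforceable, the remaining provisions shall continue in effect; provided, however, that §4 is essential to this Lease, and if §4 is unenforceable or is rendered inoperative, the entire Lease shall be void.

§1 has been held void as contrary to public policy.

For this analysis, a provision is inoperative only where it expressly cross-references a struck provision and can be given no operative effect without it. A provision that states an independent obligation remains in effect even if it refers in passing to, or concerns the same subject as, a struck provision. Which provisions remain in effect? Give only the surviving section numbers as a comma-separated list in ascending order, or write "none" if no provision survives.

§1 is struck. The only function of §2 is the acknowledgement condition for §1, so it cannot stand once §1 is removed. The only function of §3 is the survival period for §1, so it cannot stand once §1 is removed. §6 does nothing except set the extension of the survival period for §1 by reference to §3; with §3 gone it has no independent effect and is inoperative. Although §7 refers to §2, its operative terms do not depend on §2, so it remains in effect. Although §5 refers to §3, its operative terms do not depend on §3, so it remains in effect. §8 makes §4 an essential term, but §4 is unaffected, so the severability proviso in §8 preserves the remaining provisions. The provisions still in force are §4, §5, §7, and §8.

4, 5, 7, 8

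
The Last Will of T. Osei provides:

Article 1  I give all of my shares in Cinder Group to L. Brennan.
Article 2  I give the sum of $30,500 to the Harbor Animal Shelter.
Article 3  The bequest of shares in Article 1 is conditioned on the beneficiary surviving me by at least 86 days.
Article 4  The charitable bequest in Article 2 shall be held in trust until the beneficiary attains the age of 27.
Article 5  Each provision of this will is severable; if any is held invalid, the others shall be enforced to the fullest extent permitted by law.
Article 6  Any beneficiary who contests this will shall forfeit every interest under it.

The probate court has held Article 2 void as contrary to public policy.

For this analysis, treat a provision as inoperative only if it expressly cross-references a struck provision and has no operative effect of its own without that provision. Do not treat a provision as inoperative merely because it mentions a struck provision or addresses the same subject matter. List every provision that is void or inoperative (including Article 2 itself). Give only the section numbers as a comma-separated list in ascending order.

2, 4

Article 2 is struck. Article 4 has no operative effect of its own apart from Article 2 and is therefore inoperative. Article 5 is a severability clause and preserves every provision that can still be given independent effect. That leaves Article 1, Article 3, Article 5, and Article 6 in effect.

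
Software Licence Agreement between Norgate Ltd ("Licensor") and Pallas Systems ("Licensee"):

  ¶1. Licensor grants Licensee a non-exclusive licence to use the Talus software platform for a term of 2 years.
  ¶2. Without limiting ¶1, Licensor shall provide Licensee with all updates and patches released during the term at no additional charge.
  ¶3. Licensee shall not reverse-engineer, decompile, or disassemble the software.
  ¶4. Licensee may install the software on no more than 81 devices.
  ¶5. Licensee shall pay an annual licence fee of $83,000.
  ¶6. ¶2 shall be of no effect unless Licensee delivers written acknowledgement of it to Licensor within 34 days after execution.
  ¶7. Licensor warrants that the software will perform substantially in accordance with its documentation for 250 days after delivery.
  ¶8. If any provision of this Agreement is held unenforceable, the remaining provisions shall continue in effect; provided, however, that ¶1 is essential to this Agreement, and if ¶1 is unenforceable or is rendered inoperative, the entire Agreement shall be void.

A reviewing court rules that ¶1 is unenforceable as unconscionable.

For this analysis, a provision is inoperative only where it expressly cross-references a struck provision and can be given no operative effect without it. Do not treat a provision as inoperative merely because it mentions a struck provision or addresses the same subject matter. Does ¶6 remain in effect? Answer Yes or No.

No

¶1 is struck. Nothing else in the Agreement is defined by reference to ¶1. ¶8 makes ¶1 an essential term, and ¶1 is the provision held invalid; under ¶8, the entire Agreement is therefore void. No provision of the Agreement survives. ¶6 is among the inoperative provisions, so the answer is no.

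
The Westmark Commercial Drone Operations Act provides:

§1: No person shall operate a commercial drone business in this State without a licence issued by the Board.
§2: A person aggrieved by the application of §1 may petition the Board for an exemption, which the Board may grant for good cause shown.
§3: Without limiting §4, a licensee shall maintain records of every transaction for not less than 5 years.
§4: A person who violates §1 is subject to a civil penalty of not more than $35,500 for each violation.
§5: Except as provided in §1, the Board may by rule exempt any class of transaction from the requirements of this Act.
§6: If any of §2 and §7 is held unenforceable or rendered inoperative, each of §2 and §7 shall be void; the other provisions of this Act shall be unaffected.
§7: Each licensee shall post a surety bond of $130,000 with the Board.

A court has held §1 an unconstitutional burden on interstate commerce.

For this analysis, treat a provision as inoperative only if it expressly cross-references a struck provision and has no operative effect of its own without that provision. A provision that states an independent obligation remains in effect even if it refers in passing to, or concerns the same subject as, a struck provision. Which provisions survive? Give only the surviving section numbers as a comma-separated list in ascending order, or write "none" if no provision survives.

§1 is struck. The only function of §2 is the exemption procedure for §1, so it cannot stand once §1 is removed. §4 operates only by reference to §1, so it falls with §1. §3 mentions §4 but its own obligation stands independently of §4, so §3 is not affected. §5 mentions §1 but its own obligation stands independently of §1, so §5 is not affected. §6 declares §2 and §7 mutually dependent; since one of them has fallen, all of them are of no effect. That brings down §7 as well. The remainder continues in force under §6. §3, §5, and §6 remain in effect.

3, 5, 6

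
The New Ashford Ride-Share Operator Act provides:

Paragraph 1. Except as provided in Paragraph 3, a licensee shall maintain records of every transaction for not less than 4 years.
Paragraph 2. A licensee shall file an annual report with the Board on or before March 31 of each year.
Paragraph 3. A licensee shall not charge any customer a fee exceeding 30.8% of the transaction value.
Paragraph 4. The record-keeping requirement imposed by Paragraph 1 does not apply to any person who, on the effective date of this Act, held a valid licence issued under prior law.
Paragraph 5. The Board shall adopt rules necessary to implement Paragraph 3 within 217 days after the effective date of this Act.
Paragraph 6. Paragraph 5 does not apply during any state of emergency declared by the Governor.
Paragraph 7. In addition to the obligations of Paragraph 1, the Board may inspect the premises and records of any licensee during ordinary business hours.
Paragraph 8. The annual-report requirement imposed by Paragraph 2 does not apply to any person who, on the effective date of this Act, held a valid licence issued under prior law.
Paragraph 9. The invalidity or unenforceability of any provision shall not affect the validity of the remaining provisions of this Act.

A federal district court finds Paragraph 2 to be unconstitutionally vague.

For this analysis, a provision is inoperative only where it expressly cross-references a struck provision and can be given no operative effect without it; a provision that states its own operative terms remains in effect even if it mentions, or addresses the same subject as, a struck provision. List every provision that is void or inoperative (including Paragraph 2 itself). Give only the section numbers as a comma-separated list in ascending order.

Paragraph 2 is struck. Paragraph 8 operates only by reference to Paragraph 2, so it falls with Paragraph 2. Paragraph 9 is a severability clause and preserves every provision that can still be given independent effect. That leaves Paragraph 1, Paragraph 3, Paragraph 4, Paragraph 5, Paragraph 6, Paragraph 7, and Paragraph 9 in effect.

2, 8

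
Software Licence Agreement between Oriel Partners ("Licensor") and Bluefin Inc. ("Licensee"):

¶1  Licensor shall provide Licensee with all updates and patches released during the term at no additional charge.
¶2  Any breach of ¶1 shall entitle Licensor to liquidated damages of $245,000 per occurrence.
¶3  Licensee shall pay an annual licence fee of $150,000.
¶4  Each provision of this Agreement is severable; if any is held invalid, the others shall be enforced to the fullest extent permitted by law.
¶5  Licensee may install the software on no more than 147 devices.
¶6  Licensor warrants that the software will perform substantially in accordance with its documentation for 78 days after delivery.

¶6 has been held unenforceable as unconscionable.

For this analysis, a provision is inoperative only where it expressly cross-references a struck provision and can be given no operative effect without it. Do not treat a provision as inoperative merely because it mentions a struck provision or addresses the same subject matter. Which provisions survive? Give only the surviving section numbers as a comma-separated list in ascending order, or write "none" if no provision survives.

1, 2, 3, 4, 5

¶6 is struck. Nothing else in the Agreement is defined by reference to ¶6. ¶4 is a severability clause and preserves every provision that can still be given independent effect. ¶1, ¶2, ¶3, ¶4, and ¶5 remain in effect.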